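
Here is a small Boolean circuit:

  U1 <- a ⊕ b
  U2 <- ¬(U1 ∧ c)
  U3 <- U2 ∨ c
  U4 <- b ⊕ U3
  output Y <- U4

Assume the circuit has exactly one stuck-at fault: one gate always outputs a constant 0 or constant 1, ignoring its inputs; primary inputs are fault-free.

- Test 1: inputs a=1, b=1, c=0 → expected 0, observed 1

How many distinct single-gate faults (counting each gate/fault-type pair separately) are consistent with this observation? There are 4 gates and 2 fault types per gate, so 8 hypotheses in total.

Fault-free: U1=0, U2=1, U3=1, U4=0 → 0. Observed 1.
  U1 stuck-at-0: output 0 ✗
  U1 stuck-at-1: output 0 ✗
  U2 stuck-at-0: output 1 ✓
  U2 stuck-at-1: output 0 ✗
  U3 stuck-at-0: output 1 ✓
  U3 stuck-at-1: output 0 ✗
  U4 stuck-at-0: output 0 ✗
  U4 stuck-at-1: output 1 ✓
Consistent faults: {U2 stuck-at-0, U3 stuck-at-0, U4 stuck-at-1} — 3 in all.

3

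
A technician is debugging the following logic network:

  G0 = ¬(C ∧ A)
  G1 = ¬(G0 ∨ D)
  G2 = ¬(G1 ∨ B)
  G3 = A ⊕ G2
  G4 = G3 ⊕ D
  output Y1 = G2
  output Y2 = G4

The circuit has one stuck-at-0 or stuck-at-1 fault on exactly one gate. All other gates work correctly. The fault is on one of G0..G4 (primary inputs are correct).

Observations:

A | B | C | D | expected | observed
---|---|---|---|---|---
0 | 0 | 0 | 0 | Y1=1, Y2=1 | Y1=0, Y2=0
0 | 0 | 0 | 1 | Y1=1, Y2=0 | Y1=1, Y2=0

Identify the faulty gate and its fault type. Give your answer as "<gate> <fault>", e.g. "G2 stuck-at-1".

Fault-free values for test 1 (A=0, B=0, C=0, D=0): G0=1, G1=0, G2=1, G3=1, G4=1, giving Y1=1, Y2=1. Observed Y1=0, Y2=0.
Test 1: faults giving observed Y1=0, Y2=0 are {G0 stuck-at-0, G1 stuck-at-1, G2 stuck-at-0}.
Test 2 (A=0, B=0, C=0, D=1): fault-free G0=1, G1=0, G2=1, G3=1, G4=0 → Y1=1, Y2=0; observed Y1=1, Y2=0. Eliminates G1 stuck-at-1, G2 stuck-at-0.
Only G0 stuck-at-0 is consistent with every test.

G0 stuck-at-0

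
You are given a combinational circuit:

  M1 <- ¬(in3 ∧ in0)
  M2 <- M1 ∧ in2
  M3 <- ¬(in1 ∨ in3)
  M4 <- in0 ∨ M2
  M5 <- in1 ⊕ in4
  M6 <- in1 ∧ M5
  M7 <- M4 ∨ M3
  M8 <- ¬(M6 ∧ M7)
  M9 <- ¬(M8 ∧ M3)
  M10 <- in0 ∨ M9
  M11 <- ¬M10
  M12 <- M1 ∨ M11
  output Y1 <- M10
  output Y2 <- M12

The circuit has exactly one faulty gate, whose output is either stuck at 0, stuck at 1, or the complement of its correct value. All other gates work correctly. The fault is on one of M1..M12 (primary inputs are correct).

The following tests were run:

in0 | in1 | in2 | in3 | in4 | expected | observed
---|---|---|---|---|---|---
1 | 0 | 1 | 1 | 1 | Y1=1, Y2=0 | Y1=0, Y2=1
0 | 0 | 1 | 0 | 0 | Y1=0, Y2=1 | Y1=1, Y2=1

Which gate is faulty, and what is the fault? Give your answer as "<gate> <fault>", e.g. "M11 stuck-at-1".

Fault-free values for test 1 (in0=1, in1=0, in2=1, in3=1, in4=1): M1=0, M2=0, M3=0, M4=1, M5=1, M6=0, M7=1, M8=1, M9=1, M10=1, M11=0, M12=0, giving Y1=1, Y2=0. Observed Y1=0, Y2=1.
Test 1: faults giving observed Y1=0, Y2=1 are {M10 stuck-at-0, M10 inverted output}.
Test 2 (in0=0, in1=0, in2=1, in3=0, in4=0): fault-free M1=1, M2=1, M3=1, M4=1, M5=0, M6=0, M7=1, M8=1, M9=0, M10=0, M11=1, M12=1 → Y1=0, Y2=1; observed Y1=1, Y2=1. Eliminates M10 stuck-at-0.
Only M10 inverted output is consistent with every test.

M10 inverted output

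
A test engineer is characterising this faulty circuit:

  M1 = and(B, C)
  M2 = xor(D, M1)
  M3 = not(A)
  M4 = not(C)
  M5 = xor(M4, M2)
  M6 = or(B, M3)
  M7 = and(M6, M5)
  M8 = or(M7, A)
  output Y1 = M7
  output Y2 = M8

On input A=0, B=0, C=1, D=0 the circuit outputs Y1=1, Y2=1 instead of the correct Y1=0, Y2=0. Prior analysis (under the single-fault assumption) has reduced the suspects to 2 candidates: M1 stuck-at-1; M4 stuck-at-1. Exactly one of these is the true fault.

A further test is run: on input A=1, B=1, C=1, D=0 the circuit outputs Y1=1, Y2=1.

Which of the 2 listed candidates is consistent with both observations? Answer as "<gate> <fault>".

M1 stuck-at-1

Evaluate each candidate on input A=1, B=1, C=1, D=0:
  M1 stuck-at-1: M1=1 [stuck-at-1], M2=1, M3=0, M4=0, M5=1, M6=1, M7=1, M8=1 → Y1=1, Y2=1 — matches
  M4 stuck-at-1: M1=1, M2=1, M3=0, M4=1 [stuck-at-1], M5=0, M6=1, M7=0, M8=1 → Y1=0, Y2=1 — eliminated
Only M1 stuck-at-1 reproduces the observed Y1=1, Y2=1.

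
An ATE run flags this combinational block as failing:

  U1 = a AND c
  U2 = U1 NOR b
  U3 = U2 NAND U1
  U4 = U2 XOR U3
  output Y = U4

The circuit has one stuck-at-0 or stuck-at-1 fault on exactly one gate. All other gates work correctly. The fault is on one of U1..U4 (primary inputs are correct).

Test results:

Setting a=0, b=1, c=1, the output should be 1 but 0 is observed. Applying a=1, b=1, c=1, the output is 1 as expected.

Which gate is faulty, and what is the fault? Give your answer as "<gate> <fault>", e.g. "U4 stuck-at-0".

Fault-free values for test 1 (a=0, b=1, c=1): U1=0, U2=0, U3=1, U4=1, giving Y=1. Observed 0.
Test 1: faults giving observed 0 are {U2 stuck-at-1, U3 stuck-at-0, U4 stuck-at-0}.
Test 2 (a=1, b=1, c=1): fault-free U1=1, U2=0, U3=1, U4=1 → 1; observed 1. Eliminates U3 stuck-at-0, U4 stuck-at-0.
Only U2 stuck-at-1 is consistent with every test.

U2 stuck-at-1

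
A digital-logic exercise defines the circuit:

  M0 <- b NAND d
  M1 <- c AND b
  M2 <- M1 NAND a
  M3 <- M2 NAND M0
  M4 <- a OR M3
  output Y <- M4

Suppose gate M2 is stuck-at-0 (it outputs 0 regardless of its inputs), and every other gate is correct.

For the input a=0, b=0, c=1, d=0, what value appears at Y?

1

Propagate with M2 forced: M0=1, M1=0, M2=0 [stuck-at-0], M3=1, M4=1.
So Y = 1. (Without the fault it would be 0.)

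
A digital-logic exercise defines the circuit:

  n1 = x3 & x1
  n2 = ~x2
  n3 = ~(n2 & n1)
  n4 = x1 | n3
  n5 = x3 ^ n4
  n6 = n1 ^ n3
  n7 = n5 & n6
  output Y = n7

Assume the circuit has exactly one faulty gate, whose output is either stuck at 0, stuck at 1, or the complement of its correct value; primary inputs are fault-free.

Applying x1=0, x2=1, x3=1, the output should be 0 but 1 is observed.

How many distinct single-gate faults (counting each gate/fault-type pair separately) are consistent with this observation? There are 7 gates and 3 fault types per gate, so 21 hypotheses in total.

6

Fault-free: n1=0, n2=0, n3=1, n4=1, n5=0, n6=1, n7=0 → 0. Observed 1.
  n1: none of the 3 fault types match ✗
  n2: none of the 3 fault types match ✗
  n3: none of the 3 fault types match ✗
  n4: stuck-at-0, inverted output ✓; others ✗
  n5: stuck-at-1, inverted output ✓; others ✗
  n6: none of the 3 fault types match ✗
  n7: stuck-at-1, inverted output ✓; others ✗
Consistent faults: {n4 stuck-at-0, n4 inverted output, n5 stuck-at-1, n5 inverted output, n7 stuck-at-1, n7 inverted output} — 6 in all.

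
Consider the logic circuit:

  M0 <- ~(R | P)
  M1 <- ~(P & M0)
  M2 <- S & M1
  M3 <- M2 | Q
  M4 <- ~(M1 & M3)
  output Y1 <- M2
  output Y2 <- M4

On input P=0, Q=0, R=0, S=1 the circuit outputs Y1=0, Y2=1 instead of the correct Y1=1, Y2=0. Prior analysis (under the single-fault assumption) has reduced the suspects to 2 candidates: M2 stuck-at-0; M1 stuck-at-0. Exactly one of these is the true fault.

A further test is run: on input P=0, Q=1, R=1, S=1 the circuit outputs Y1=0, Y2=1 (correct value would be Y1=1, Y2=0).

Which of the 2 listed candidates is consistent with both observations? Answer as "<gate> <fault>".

Evaluate each candidate on input P=0, Q=1, R=1, S=1:
  M2 stuck-at-0: M0=0, M1=1, M2=0 [stuck-at-0], M3=1, M4=0 → Y1=0, Y2=0 — eliminated
  M1 stuck-at-0: M0=0, M1=0 [stuck-at-0], M2=0, M3=1, M4=1 → Y1=0, Y2=1 — matches
Only M1 stuck-at-0 reproduces the observed Y1=0, Y2=1.

M1 stuck-at-0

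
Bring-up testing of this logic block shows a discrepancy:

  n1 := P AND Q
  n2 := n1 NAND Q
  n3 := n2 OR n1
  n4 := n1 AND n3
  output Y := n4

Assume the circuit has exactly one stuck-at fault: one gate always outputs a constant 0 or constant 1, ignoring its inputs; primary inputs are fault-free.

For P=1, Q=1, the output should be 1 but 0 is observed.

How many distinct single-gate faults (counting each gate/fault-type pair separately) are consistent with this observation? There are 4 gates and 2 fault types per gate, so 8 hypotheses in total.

3

Fault-free: n1=1, n2=0, n3=1, n4=1 → 1. Observed 0.
  n1 stuck-at-0: output 0 ✓
  n1 stuck-at-1: output 1 ✗
  n2 stuck-at-0: output 1 ✗
  n2 stuck-at-1: output 1 ✗
  n3 stuck-at-0: output 0 ✓
  n3 stuck-at-1: output 1 ✗
  n4 stuck-at-0: output 0 ✓
  n4 stuck-at-1: output 1 ✗
Consistent faults: {n1 stuck-at-0, n3 stuck-at-0, n4 stuck-at-0} — 3 in all.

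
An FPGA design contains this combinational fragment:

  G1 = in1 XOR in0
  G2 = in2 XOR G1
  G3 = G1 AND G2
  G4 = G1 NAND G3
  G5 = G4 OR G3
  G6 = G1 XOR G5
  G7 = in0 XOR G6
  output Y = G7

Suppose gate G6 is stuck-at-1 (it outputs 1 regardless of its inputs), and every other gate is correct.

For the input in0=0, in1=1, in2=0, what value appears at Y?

Propagate with G6 forced: G1=1, G2=1, G3=1, G4=0, G5=1, G6=1 [stuck-at-1], G7=1.
So Y = 1. (Without the fault it would be 0.)

1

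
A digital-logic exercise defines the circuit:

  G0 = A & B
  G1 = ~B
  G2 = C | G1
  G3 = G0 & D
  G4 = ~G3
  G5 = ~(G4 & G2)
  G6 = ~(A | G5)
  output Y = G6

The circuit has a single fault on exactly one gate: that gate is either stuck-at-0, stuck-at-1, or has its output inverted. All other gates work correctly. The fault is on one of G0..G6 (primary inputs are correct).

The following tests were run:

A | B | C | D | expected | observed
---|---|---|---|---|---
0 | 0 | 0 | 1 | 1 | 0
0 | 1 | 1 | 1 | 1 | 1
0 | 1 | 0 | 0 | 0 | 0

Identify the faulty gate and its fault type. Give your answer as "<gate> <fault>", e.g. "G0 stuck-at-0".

Fault-free values for test 1 (A=0, B=0, C=0, D=1): G0=0, G1=1, G2=1, G3=0, G4=1, G5=0, G6=1, giving Y=1. Observed 0.
Test 1: faults giving observed 0 are {G0 stuck-at-1, G0 inverted output, G1 stuck-at-0, G1 inverted output, G2 stuck-at-0, G2 inverted output, G3 stuck-at-1, G3 inverted output, G4 stuck-at-0, G4 inverted output, G5 stuck-at-1, G5 inverted output, G6 stuck-at-0, G6 inverted output}.
Test 2 (A=0, B=1, C=1, D=1): fault-free G0=0, G1=0, G2=1, G3=0, G4=1, G5=0, G6=1 → 1; observed 1. Eliminates G0 stuck-at-1, G0 inverted output, G2 stuck-at-0, G2 inverted output, G3 stuck-at-1, G3 inverted output, G4 stuck-at-0, G4 inverted output, G5 stuck-at-1, G5 inverted output, G6 stuck-at-0, G6 inverted output.
Test 3 (A=0, B=1, C=0, D=0): fault-free G0=0, G1=0, G2=0, G3=0, G4=1, G5=1, G6=0 → 0; observed 0. Eliminates G1 inverted output.
Only G1 stuck-at-0 is consistent with every test.

G1 stuck-at-0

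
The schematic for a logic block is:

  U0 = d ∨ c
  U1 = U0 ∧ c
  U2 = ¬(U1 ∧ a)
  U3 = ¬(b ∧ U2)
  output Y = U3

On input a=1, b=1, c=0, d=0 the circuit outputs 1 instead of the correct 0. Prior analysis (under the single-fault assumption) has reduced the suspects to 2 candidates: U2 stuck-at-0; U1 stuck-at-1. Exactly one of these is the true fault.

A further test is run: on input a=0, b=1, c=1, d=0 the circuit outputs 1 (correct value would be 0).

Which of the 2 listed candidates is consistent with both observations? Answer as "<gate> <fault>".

U2 stuck-at-0

Evaluate each candidate on input a=0, b=1, c=1, d=0:
  U2 stuck-at-0: U0=1, U1=1, U2=0 [stuck-at-0], U3=1 → 1 — matches
  U1 stuck-at-1: U0=1, U1=1 [stuck-at-1], U2=1, U3=0 → 0 — eliminated
Only U2 stuck-at-0 reproduces the observed 1.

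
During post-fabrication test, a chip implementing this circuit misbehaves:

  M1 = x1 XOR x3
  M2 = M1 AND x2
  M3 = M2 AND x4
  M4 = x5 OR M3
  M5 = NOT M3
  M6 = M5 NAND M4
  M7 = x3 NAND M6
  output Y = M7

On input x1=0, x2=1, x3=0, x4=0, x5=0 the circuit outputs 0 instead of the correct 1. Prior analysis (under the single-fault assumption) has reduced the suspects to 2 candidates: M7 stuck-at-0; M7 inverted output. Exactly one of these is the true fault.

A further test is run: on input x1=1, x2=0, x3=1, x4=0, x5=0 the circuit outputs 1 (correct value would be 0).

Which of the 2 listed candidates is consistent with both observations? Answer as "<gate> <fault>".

Evaluate each candidate on input x1=1, x2=0, x3=1, x4=0, x5=0:
  M7 stuck-at-0: M1=0, M2=0, M3=0, M4=0, M5=1, M6=1, M7=0 [stuck-at-0] → 0 — eliminated
  M7 inverted output: M1=0, M2=0, M3=0, M4=0, M5=1, M6=1, M7=1 [inverted output] → 1 — matches
Only M7 inverted output reproduces the observed 1.

M7 inverted output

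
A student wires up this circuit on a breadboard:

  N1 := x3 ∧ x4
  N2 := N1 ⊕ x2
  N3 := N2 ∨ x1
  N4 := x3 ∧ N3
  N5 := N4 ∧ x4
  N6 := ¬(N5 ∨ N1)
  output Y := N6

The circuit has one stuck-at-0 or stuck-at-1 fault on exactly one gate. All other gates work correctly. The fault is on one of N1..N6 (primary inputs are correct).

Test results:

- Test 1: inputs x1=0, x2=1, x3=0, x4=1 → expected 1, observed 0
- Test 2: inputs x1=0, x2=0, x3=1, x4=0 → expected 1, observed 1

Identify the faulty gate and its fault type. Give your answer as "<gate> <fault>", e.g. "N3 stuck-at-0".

Fault-free values for test 1 (x1=0, x2=1, x3=0, x4=1): N1=0, N2=1, N3=1, N4=0, N5=0, N6=1, giving Y=1. Observed 0.
Test 1: faults giving observed 0 are {N1 stuck-at-1, N4 stuck-at-1, N5 stuck-at-1, N6 stuck-at-0}.
Test 2 (x1=0, x2=0, x3=1, x4=0): fault-free N1=0, N2=0, N3=0, N4=0, N5=0, N6=1 → 1; observed 1. Eliminates N1 stuck-at-1, N5 stuck-at-1, N6 stuck-at-0.
Only N4 stuck-at-1 is consistent with every test.

N4 stuck-at-1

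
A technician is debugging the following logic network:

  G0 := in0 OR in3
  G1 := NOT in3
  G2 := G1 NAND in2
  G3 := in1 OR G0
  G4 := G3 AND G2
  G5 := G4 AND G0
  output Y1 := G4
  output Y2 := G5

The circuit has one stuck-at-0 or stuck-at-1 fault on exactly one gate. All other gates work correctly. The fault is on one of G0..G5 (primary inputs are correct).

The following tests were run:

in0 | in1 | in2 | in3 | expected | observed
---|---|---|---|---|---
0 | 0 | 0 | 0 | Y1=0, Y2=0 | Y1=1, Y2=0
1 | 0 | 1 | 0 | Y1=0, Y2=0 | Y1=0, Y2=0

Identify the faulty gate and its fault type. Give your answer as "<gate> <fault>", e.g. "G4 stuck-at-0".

Fault-free values for test 1 (in0=0, in1=0, in2=0, in3=0): G0=0, G1=1, G2=1, G3=0, G4=0, G5=0, giving Y1=0, Y2=0. Observed Y1=1, Y2=0.
Test 1: faults giving observed Y1=1, Y2=0 are {G3 stuck-at-1, G4 stuck-at-1}.
Test 2 (in0=1, in1=0, in2=1, in3=0): fault-free G0=1, G1=1, G2=0, G3=1, G4=0, G5=0 → Y1=0, Y2=0; observed Y1=0, Y2=0. Eliminates G4 stuck-at-1.
Only G3 stuck-at-1 is consistent with every test.

G3 stuck-at-1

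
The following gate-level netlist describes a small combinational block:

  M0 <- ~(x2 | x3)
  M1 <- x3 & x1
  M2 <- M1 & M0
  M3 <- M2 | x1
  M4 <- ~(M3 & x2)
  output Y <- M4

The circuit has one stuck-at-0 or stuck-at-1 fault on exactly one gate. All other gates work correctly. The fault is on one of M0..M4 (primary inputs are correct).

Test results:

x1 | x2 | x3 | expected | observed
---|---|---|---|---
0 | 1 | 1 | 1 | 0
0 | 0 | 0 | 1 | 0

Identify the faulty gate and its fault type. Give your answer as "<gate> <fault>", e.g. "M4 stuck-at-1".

Fault-free values for test 1 (x1=0, x2=1, x3=1): M0=0, M1=0, M2=0, M3=0, M4=1, giving Y=1. Observed 0.
Test 1: faults giving observed 0 are {M2 stuck-at-1, M3 stuck-at-1, M4 stuck-at-0}.
Test 2 (x1=0, x2=0, x3=0): fault-free M0=1, M1=0, M2=0, M3=0, M4=1 → 1; observed 0. Eliminates M2 stuck-at-1, M3 stuck-at-1.
Only M4 stuck-at-0 is consistent with every test.

M4 stuck-at-0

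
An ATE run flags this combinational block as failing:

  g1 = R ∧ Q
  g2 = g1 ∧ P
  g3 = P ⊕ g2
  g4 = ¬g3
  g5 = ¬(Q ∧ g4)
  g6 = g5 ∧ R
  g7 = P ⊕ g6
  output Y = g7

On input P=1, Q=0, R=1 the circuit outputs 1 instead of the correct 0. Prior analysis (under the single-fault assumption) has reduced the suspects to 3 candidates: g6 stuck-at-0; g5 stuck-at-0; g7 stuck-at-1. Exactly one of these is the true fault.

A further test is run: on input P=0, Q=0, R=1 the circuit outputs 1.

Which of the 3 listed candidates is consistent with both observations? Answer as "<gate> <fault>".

g7 stuck-at-1

Evaluate each candidate on input P=0, Q=0, R=1:
  g6 stuck-at-0: g1=0, g2=0, g3=0, g4=1, g5=1, g6=0 [stuck-at-0], g7=0 → 0 — eliminated
  g5 stuck-at-0: g1=0, g2=0, g3=0, g4=1, g5=0 [stuck-at-0], g6=0, g7=0 → 0 — eliminated
  g7 stuck-at-1: g1=0, g2=0, g3=0, g4=1, g5=1, g6=1, g7=1 [stuck-at-1] → 1 — matches
Only g7 stuck-at-1 reproduces the observed 1.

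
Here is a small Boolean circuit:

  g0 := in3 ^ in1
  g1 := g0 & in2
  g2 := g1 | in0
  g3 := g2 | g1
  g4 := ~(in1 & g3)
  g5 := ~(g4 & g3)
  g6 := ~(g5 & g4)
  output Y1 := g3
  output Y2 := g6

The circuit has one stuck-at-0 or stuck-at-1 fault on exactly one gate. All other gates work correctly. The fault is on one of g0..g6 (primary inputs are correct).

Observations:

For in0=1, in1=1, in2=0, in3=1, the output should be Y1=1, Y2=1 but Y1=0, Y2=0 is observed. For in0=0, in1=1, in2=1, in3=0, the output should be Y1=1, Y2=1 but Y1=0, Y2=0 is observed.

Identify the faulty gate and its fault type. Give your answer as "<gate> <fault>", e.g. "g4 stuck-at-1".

Fault-free values for test 1 (in0=1, in1=1, in2=0, in3=1): g0=0, g1=0, g2=1, g3=1, g4=0, g5=1, g6=1, giving Y1=1, Y2=1. Observed Y1=0, Y2=0.
Test 1: faults giving observed Y1=0, Y2=0 are {g2 stuck-at-0, g3 stuck-at-0}.
Test 2 (in0=0, in1=1, in2=1, in3=0): fault-free g0=1, g1=1, g2=1, g3=1, g4=0, g5=1, g6=1 → Y1=1, Y2=1; observed Y1=0, Y2=0. Eliminates g2 stuck-at-0.
Only g3 stuck-at-0 is consistent with every test.

g3 stuck-at-0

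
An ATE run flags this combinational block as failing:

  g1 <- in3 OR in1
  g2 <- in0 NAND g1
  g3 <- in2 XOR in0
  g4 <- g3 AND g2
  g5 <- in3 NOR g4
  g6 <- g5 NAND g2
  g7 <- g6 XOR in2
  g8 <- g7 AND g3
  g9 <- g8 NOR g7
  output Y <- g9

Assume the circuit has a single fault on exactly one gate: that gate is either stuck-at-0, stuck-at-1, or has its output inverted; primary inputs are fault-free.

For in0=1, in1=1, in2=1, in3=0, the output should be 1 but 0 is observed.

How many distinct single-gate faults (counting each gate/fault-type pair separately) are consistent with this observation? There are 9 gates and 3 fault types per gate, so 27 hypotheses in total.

12

Fault-free: g1=1, g2=0, g3=0, g4=0, g5=1, g6=1, g7=0, g8=0, g9=1 → 1. Observed 0.
  g1: stuck-at-0, inverted output ✓; others ✗
  g2: stuck-at-1, inverted output ✓; others ✗
  g3: none of the 3 fault types match ✗
  g4: none of the 3 fault types match ✗
  g5: none of the 3 fault types match ✗
  g6: stuck-at-0, inverted output ✓; others ✗
  g7: stuck-at-1, inverted output ✓; others ✗
  g8: stuck-at-1, inverted output ✓; others ✗
  g9: stuck-at-0, inverted output ✓; others ✗
Consistent faults: {g1 stuck-at-0, g1 inverted output, g2 stuck-at-1, g2 inverted output, g6 stuck-at-0, g6 inverted output, g7 stuck-at-1, g7 inverted output, g8 stuck-at-1, g8 inverted output, g9 stuck-at-0, g9 inverted output} — 12 in all.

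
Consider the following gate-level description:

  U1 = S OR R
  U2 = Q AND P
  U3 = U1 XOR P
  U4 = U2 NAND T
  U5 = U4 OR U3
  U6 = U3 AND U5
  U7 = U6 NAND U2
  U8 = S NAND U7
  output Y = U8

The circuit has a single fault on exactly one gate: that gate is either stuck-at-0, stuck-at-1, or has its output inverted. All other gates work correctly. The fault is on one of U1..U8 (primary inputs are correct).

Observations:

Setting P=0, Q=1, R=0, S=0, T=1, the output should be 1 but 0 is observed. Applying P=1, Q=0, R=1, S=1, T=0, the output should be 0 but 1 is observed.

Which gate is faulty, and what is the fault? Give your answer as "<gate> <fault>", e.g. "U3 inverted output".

Fault-free values for test 1 (P=0, Q=1, R=0, S=0, T=1): U1=0, U2=0, U3=0, U4=1, U5=1, U6=0, U7=1, U8=1, giving Y=1. Observed 0.
Test 1: faults giving observed 0 are {U8 stuck-at-0, U8 inverted output}.
Test 2 (P=1, Q=0, R=1, S=1, T=0): fault-free U1=1, U2=0, U3=0, U4=1, U5=1, U6=0, U7=1, U8=0 → 0; observed 1. Eliminates U8 stuck-at-0.
Only U8 inverted output is consistent with every test.

U8 inverted output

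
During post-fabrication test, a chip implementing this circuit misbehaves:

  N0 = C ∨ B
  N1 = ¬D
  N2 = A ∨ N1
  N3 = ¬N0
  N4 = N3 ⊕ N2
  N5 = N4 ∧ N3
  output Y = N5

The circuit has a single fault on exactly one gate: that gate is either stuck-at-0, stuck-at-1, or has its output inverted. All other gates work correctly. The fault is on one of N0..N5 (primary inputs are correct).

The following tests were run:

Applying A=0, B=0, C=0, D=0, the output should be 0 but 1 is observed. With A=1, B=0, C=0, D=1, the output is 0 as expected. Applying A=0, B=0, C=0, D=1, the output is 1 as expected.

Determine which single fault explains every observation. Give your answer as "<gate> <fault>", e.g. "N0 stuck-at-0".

N1 stuck-at-0

Fault-free values for test 1 (A=0, B=0, C=0, D=0): N0=0, N1=1, N2=1, N3=1, N4=0, N5=0, giving Y=0. Observed 1.
Test 1: faults giving observed 1 are {N1 stuck-at-0, N1 inverted output, N2 stuck-at-0, N2 inverted output, N4 stuck-at-1, N4 inverted output, N5 stuck-at-1, N5 inverted output}.
Test 2 (A=1, B=0, C=0, D=1): fault-free N0=0, N1=0, N2=1, N3=1, N4=0, N5=0 → 0; observed 0. Eliminates N2 stuck-at-0, N2 inverted output, N4 stuck-at-1, N4 inverted output, N5 stuck-at-1, N5 inverted output.
Test 3 (A=0, B=0, C=0, D=1): fault-free N0=0, N1=0, N2=0, N3=1, N4=1, N5=1 → 1; observed 1. Eliminates N1 inverted output.
Only N1 stuck-at-0 is consistent with every test.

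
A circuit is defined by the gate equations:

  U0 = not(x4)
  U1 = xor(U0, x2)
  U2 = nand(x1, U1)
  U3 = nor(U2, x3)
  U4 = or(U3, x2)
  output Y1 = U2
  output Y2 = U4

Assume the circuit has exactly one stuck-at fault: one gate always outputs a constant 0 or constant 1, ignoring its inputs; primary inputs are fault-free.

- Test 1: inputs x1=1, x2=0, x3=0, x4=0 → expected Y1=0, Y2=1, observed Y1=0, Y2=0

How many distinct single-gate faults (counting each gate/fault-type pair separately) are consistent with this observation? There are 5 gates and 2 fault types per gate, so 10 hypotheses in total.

Fault-free: U0=1, U1=1, U2=0, U3=1, U4=1 → Y1=0, Y2=1. Observed Y1=0, Y2=0.
  U0 stuck-at-0: output Y1=1, Y2=0 ✗
  U0 stuck-at-1: output Y1=0, Y2=1 ✗
  U1 stuck-at-0: output Y1=1, Y2=0 ✗
  U1 stuck-at-1: output Y1=0, Y2=1 ✗
  U2 stuck-at-0: output Y1=0, Y2=1 ✗
  U2 stuck-at-1: output Y1=1, Y2=0 ✗
  U3 stuck-at-0: output Y1=0, Y2=0 ✓
  U3 stuck-at-1: output Y1=0, Y2=1 ✗
  U4 stuck-at-0: output Y1=0, Y2=0 ✓
  U4 stuck-at-1: output Y1=0, Y2=1 ✗
Consistent faults: {U3 stuck-at-0, U4 stuck-at-0} — 2 in all.

2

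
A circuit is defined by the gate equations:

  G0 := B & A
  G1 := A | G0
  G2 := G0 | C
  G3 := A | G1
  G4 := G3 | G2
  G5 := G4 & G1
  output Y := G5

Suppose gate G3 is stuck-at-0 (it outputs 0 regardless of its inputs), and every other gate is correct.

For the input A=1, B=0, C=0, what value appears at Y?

0

Propagate with G3 forced: G0=0, G1=1, G2=0, G3=0 [stuck-at-0], G4=0, G5=0.
So Y = 0. (Without the fault it would be 1.)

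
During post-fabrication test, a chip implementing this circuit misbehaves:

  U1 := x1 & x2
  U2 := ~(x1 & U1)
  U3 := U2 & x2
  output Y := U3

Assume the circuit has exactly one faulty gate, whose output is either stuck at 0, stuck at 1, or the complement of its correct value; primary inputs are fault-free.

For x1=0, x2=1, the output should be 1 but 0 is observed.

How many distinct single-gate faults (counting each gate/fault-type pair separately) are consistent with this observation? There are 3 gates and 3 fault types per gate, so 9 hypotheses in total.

4

Fault-free: U1=0, U2=1, U3=1 → 1. Observed 0.
  U1 stuck-at-0: output 1 ✗
  U1 stuck-at-1: output 1 ✗
  U1 inverted output: output 1 ✗
  U2 stuck-at-0: output 0 ✓
  U2 stuck-at-1: output 1 ✗
  U2 inverted output: output 0 ✓
  U3 stuck-at-0: output 0 ✓
  U3 stuck-at-1: output 1 ✗
  U3 inverted output: output 0 ✓
Consistent faults: {U2 stuck-at-0, U2 inverted output, U3 stuck-at-0, U3 inverted output} — 4 in all.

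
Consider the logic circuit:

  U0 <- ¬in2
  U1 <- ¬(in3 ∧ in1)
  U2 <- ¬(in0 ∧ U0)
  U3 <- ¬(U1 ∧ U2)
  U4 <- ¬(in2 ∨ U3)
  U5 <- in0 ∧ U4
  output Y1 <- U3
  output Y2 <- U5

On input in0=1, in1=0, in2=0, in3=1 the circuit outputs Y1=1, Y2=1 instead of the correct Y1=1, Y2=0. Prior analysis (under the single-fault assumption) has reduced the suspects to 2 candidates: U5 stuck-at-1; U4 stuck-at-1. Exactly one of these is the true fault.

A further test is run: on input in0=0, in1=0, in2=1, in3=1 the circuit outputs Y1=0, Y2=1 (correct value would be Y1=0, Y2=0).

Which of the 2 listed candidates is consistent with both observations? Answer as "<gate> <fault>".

Evaluate each candidate on input in0=0, in1=0, in2=1, in3=1:
  U5 stuck-at-1: U0=0, U1=1, U2=1, U3=0, U4=0, U5=1 [stuck-at-1] → Y1=0, Y2=1 — matches
  U4 stuck-at-1: U0=0, U1=1, U2=1, U3=0, U4=1 [stuck-at-1], U5=0 → Y1=0, Y2=0 — eliminated
Only U5 stuck-at-1 reproduces the observed Y1=0, Y2=1.

U5 stuck-at-1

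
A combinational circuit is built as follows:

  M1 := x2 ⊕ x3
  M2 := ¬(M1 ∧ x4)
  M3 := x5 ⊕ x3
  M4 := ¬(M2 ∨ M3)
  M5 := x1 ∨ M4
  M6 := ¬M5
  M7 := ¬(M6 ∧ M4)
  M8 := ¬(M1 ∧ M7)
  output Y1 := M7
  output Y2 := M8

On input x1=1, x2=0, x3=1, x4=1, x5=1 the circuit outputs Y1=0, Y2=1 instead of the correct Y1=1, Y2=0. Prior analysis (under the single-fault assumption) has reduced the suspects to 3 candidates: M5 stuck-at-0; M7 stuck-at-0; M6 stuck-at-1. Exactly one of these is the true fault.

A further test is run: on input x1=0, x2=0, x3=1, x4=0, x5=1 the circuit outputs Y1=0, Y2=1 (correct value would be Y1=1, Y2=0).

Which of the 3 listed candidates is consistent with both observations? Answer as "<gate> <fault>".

M7 stuck-at-0

Evaluate each candidate on input x1=0, x2=0, x3=1, x4=0, x5=1:
  M5 stuck-at-0: M1=1, M2=1, M3=0, M4=0, M5=0 [stuck-at-0], M6=1, M7=1, M8=0 → Y1=1, Y2=0 — eliminated
  M7 stuck-at-0: M1=1, M2=1, M3=0, M4=0, M5=0, M6=1, M7=0 [stuck-at-0], M8=1 → Y1=0, Y2=1 — matches
  M6 stuck-at-1: M1=1, M2=1, M3=0, M4=0, M5=0, M6=1 [stuck-at-1], M7=1, M8=0 → Y1=1, Y2=0 — eliminated
Only M7 stuck-at-0 reproduces the observed Y1=0, Y2=1.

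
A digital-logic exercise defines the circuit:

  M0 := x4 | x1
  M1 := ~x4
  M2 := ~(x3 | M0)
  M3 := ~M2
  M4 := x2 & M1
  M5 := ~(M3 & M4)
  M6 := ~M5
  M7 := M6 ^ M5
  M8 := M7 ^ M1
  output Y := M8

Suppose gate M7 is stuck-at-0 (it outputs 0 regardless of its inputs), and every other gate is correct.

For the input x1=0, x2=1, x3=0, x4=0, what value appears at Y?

1

Propagate with M7 forced: M0=0, M1=1, M2=1, M3=0, M4=1, M5=1, M6=0, M7=0 [stuck-at-0], M8=1.
So Y = 1. (Without the fault it would be 0.)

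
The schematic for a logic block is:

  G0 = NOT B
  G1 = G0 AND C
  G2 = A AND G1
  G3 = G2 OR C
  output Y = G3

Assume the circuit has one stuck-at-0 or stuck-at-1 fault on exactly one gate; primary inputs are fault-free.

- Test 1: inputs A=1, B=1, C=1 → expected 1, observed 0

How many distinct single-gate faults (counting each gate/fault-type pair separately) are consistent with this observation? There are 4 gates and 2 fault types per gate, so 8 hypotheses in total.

Fault-free: G0=0, G1=0, G2=0, G3=1 → 1. Observed 0.
  G0 stuck-at-0: output 1 ✗
  G0 stuck-at-1: output 1 ✗
  G1 stuck-at-0: output 1 ✗
  G1 stuck-at-1: output 1 ✗
  G2 stuck-at-0: output 1 ✗
  G2 stuck-at-1: output 1 ✗
  G3 stuck-at-0: output 0 ✓
  G3 stuck-at-1: output 1 ✗
Consistent faults: {G3 stuck-at-0} — 1 in all.

1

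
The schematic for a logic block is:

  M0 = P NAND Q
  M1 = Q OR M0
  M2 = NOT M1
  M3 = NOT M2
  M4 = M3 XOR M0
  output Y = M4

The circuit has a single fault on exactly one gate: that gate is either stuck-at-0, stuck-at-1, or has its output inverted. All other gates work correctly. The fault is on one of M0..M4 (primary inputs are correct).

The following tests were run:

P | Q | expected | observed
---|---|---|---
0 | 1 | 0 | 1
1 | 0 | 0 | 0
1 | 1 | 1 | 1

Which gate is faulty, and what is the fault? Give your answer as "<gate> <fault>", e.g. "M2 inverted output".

M0 stuck-at-0

Fault-free values for test 1 (P=0, Q=1): M0=1, M1=1, M2=0, M3=1, M4=0, giving Y=0. Observed 1.
Test 1: faults giving observed 1 are {M0 stuck-at-0, M0 inverted output, M1 stuck-at-0, M1 inverted output, M2 stuck-at-1, M2 inverted output, M3 stuck-at-0, M3 inverted output, M4 stuck-at-1, M4 inverted output}.
Test 2 (P=1, Q=0): fault-free M0=1, M1=1, M2=0, M3=1, M4=0 → 0; observed 0. Eliminates M1 stuck-at-0, M1 inverted output, M2 stuck-at-1, M2 inverted output, M3 stuck-at-0, M3 inverted output, M4 stuck-at-1, M4 inverted output.
Test 3 (P=1, Q=1): fault-free M0=0, M1=1, M2=0, M3=1, M4=1 → 1; observed 1. Eliminates M0 inverted output.
Only M0 stuck-at-0 is consistent with every test.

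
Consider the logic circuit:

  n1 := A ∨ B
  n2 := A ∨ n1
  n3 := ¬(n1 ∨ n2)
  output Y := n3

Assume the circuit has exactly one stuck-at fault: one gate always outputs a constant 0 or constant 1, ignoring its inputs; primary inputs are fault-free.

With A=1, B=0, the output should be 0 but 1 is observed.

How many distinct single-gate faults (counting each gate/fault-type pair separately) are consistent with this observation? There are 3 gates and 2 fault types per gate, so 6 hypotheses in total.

1

Fault-free: n1=1, n2=1, n3=0 → 0. Observed 1.
  n1 stuck-at-0: output 0 ✗
  n1 stuck-at-1: output 0 ✗
  n2 stuck-at-0: output 0 ✗
  n2 stuck-at-1: output 0 ✗
  n3 stuck-at-0: output 0 ✗
  n3 stuck-at-1: output 1 ✓
Consistent faults: {n3 stuck-at-1} — 1 in all.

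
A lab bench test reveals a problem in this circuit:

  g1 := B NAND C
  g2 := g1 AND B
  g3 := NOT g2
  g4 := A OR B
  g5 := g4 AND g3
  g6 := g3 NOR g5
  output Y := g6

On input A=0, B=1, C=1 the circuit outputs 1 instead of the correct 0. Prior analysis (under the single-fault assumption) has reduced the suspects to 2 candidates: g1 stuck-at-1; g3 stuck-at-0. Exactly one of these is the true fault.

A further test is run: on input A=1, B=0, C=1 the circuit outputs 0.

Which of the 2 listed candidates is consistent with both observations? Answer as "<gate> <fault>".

Evaluate each candidate on input A=1, B=0, C=1:
  g1 stuck-at-1: g1=1 [stuck-at-1], g2=0, g3=1, g4=1, g5=1, g6=0 → 0 — matches
  g3 stuck-at-0: g1=1, g2=0, g3=0 [stuck-at-0], g4=1, g5=0, g6=1 → 1 — eliminated
Only g1 stuck-at-1 reproduces the observed 0.

g1 stuck-at-1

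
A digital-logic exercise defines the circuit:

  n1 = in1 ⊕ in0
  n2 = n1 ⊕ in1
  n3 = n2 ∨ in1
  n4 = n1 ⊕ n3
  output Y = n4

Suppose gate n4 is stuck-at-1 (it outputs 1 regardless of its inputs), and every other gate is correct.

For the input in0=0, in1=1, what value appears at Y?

Propagate with n4 forced: n1=1, n2=0, n3=1, n4=1 [stuck-at-1].
So Y = 1. (Without the fault it would be 0.)

1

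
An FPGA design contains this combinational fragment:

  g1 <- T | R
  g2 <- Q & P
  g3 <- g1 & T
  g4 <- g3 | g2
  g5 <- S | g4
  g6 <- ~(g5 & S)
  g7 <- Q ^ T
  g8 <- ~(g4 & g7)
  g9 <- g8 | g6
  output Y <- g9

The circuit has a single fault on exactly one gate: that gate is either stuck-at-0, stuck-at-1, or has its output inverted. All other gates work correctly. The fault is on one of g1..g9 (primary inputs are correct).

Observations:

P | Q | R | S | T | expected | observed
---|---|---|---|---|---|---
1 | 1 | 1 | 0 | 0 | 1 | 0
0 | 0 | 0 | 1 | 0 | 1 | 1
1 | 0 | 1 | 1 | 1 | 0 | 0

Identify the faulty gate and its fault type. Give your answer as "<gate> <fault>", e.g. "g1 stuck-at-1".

Fault-free values for test 1 (P=1, Q=1, R=1, S=0, T=0): g1=1, g2=1, g3=0, g4=1, g5=1, g6=1, g7=1, g8=0, g9=1, giving Y=1. Observed 0.
Test 1: faults giving observed 0 are {g6 stuck-at-0, g6 inverted output, g9 stuck-at-0, g9 inverted output}.
Test 2 (P=0, Q=0, R=0, S=1, T=0): fault-free g1=0, g2=0, g3=0, g4=0, g5=1, g6=0, g7=0, g8=1, g9=1 → 1; observed 1. Eliminates g9 stuck-at-0, g9 inverted output.
Test 3 (P=1, Q=0, R=1, S=1, T=1): fault-free g1=1, g2=0, g3=1, g4=1, g5=1, g6=0, g7=1, g8=0, g9=0 → 0; observed 0. Eliminates g6 inverted output.
Only g6 stuck-at-0 is consistent with every test.

g6 stuck-at-0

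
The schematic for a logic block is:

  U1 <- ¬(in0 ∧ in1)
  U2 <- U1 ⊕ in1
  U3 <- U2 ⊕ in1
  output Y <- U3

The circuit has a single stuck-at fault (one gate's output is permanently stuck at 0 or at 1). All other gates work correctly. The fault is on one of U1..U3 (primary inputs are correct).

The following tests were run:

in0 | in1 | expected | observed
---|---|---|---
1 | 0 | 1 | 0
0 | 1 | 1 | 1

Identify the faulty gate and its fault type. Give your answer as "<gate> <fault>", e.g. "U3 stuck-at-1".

Fault-free values for test 1 (in0=1, in1=0): U1=1, U2=1, U3=1, giving Y=1. Observed 0.
Test 1: faults giving observed 0 are {U1 stuck-at-0, U2 stuck-at-0, U3 stuck-at-0}.
Test 2 (in0=0, in1=1): fault-free U1=1, U2=0, U3=1 → 1; observed 1. Eliminates U1 stuck-at-0, U3 stuck-at-0.
Only U2 stuck-at-0 is consistent with every test.

U2 stuck-at-0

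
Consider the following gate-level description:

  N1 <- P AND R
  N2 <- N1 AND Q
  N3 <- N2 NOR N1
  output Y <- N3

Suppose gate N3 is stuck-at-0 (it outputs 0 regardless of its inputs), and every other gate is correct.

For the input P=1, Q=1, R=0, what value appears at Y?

Propagate with N3 forced: N1=0, N2=0, N3=0 [stuck-at-0].
So Y = 0. (Without the fault it would be 1.)

0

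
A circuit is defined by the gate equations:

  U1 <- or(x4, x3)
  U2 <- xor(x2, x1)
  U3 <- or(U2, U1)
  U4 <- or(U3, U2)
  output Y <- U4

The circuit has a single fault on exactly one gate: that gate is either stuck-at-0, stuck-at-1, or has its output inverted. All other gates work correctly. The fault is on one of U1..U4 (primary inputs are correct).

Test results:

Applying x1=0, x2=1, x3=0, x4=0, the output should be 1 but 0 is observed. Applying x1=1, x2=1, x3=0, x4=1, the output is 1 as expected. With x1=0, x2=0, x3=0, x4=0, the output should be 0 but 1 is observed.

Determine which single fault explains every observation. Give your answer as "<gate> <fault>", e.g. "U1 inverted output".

Fault-free values for test 1 (x1=0, x2=1, x3=0, x4=0): U1=0, U2=1, U3=1, U4=1, giving Y=1. Observed 0.
Test 1: faults giving observed 0 are {U2 stuck-at-0, U2 inverted output, U4 stuck-at-0, U4 inverted output}.
Test 2 (x1=1, x2=1, x3=0, x4=1): fault-free U1=1, U2=0, U3=1, U4=1 → 1; observed 1. Eliminates U4 stuck-at-0, U4 inverted output.
Test 3 (x1=0, x2=0, x3=0, x4=0): fault-free U1=0, U2=0, U3=0, U4=0 → 0; observed 1. Eliminates U2 stuck-at-0.
Only U2 inverted output is consistent with every test.

U2 inverted output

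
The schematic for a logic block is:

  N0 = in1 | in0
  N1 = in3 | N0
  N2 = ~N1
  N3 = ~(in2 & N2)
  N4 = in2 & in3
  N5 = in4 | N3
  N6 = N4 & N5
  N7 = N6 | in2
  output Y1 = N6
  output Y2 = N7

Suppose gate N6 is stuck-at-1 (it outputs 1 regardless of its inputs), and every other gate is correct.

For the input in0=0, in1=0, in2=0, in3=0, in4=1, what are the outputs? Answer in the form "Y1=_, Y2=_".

Y1=1, Y2=1

Propagate with N6 forced: N0=0, N1=0, N2=1, N3=1, N4=0, N5=1, N6=1 [stuck-at-1], N7=1.
So the outputs are Y1=1, Y2=1. (Without the fault they would be Y1=0, Y2=0.)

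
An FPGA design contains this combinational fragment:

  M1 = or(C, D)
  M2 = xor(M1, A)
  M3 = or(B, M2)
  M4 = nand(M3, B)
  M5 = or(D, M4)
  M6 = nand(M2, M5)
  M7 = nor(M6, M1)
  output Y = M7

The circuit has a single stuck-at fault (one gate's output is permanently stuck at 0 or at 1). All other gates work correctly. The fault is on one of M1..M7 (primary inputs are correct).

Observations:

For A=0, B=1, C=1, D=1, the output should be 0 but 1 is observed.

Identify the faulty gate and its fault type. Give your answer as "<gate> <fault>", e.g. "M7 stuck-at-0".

Fault-free values for test 1 (A=0, B=1, C=1, D=1): M1=1, M2=1, M3=1, M4=0, M5=1, M6=0, M7=0, giving Y=0. Observed 1.
Test 1: faults giving observed 1 are {M7 stuck-at-1}.
Only M7 stuck-at-1 is consistent with every test.

M7 stuck-at-1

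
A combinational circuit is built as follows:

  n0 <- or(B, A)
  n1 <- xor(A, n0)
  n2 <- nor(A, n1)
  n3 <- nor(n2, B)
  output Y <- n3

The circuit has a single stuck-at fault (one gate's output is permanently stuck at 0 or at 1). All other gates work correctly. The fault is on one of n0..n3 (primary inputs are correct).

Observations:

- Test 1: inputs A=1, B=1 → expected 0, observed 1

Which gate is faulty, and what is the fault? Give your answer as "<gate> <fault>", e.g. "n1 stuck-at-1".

Fault-free values for test 1 (A=1, B=1): n0=1, n1=0, n2=0, n3=0, giving Y=0. Observed 1.
Test 1: faults giving observed 1 are {n3 stuck-at-1}.
Only n3 stuck-at-1 is consistent with every test.

n3 stuck-at-1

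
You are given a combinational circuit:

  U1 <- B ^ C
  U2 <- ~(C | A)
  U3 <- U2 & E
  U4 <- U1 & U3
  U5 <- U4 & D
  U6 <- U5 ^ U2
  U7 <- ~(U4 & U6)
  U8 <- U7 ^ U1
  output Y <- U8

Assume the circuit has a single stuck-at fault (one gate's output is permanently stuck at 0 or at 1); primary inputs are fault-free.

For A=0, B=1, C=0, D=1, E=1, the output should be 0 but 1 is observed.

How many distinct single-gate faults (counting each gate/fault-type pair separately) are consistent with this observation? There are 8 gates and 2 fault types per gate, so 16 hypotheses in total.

Fault-free: U1=1, U2=1, U3=1, U4=1, U5=1, U6=0, U7=1, U8=0 → 0. Observed 1.
  U1: stuck-at-0 ✓; others ✗
  U2: none of the 2 fault types match ✗
  U3: none of the 2 fault types match ✗
  U4: none of the 2 fault types match ✗
  U5: stuck-at-0 ✓; others ✗
  U6: stuck-at-1 ✓; others ✗
  U7: stuck-at-0 ✓; others ✗
  U8: stuck-at-1 ✓; others ✗
Consistent faults: {U1 stuck-at-0, U5 stuck-at-0, U6 stuck-at-1, U7 stuck-at-0, U8 stuck-at-1} — 5 in all.

5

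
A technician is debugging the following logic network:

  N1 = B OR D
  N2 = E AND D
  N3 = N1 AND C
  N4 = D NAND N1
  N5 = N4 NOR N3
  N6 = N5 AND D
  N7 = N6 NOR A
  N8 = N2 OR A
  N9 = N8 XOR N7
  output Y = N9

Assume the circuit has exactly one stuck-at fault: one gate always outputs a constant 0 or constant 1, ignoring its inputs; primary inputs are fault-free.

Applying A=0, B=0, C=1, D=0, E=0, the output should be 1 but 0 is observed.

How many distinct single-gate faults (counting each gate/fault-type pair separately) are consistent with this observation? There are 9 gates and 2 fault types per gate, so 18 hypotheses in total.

Fault-free: N1=0, N2=0, N3=0, N4=1, N5=0, N6=0, N7=1, N8=0, N9=1 → 1. Observed 0.
  N1: none of the 2 fault types match ✗
  N2: stuck-at-1 ✓; others ✗
  N3: none of the 2 fault types match ✗
  N4: none of the 2 fault types match ✗
  N5: none of the 2 fault types match ✗
  N6: stuck-at-1 ✓; others ✗
  N7: stuck-at-0 ✓; others ✗
  N8: stuck-at-1 ✓; others ✗
  N9: stuck-at-0 ✓; others ✗
Consistent faults: {N2 stuck-at-1, N6 stuck-at-1, N7 stuck-at-0, N8 stuck-at-1, N9 stuck-at-0} — 5 in all.

5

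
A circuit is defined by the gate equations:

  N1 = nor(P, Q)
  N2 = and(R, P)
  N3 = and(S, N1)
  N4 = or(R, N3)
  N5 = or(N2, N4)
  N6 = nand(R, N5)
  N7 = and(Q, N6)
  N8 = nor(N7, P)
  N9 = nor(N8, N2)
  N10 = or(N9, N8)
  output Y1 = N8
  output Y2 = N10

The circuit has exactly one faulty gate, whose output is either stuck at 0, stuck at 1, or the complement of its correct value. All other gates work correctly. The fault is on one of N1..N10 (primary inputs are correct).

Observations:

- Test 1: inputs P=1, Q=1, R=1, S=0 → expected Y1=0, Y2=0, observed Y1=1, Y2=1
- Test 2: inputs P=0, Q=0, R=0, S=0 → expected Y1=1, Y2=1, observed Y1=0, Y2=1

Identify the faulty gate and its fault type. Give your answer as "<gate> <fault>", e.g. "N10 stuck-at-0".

N8 inverted output

Fault-free values for test 1 (P=1, Q=1, R=1, S=0): N1=0, N2=1, N3=0, N4=1, N5=1, N6=0, N7=0, N8=0, N9=0, N10=0, giving Y1=0, Y2=0. Observed Y1=1, Y2=1.
Test 1: faults giving observed Y1=1, Y2=1 are {N8 stuck-at-1, N8 inverted output}.
Test 2 (P=0, Q=0, R=0, S=0): fault-free N1=1, N2=0, N3=0, N4=0, N5=0, N6=1, N7=0, N8=1, N9=0, N10=1 → Y1=1, Y2=1; observed Y1=0, Y2=1. Eliminates N8 stuck-at-1.
Only N8 inverted output is consistent with every test.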